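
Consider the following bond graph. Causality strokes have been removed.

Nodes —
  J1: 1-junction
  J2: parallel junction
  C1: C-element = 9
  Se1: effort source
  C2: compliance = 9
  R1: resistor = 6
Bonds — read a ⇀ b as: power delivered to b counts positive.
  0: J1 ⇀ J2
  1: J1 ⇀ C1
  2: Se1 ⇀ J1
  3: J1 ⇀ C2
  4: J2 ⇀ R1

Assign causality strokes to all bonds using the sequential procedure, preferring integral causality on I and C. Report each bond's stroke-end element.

#2 |J1  (source Se1 imposes e)
#1 |J1  (prefer integral on C1)
#3 |J1  (C2 outputs effort q/C2)
#0 |J2  (only one flow-in slot at J1)
#4 |R1  (J2 effort already set via bond 0)

#0 stroke→J2
#1 stroke→J1
#2 stroke→J1
#3 stroke→J1
#4 stroke→R1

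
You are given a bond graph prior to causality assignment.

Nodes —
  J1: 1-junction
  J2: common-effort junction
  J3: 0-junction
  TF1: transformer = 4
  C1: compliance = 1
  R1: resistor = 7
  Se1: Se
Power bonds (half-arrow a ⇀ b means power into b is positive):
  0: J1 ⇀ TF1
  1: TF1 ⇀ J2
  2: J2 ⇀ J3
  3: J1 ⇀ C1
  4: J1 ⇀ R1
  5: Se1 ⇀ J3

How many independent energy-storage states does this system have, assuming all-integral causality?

1  (C1 all integral)

#5 stroke at J3  (Se1 fixes effort; stroke away)
#2 stroke at J2  (0-jn J3 has e-setter on 5)
#1 stroke at TF1  (common-e at J2 fixed by 2)
#0 stroke at J1  (TF1: transformer flips bond 1)
#3 stroke at J1  (C1 integral (e out))
#4 stroke at R1  (only one flow-in slot at J1)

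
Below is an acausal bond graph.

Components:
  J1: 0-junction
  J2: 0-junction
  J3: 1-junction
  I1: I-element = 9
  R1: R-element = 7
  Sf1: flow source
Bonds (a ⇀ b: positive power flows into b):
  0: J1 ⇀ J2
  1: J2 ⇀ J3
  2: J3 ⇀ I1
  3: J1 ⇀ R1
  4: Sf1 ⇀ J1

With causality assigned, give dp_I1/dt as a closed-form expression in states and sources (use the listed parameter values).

#4 stroke at Sf1  (source Sf1 imposes f)
#2 stroke at I1  (I1 outputs flow p/I1)
#1 stroke at J3  (J3: bond 2 brought flow, rest push out)
#0 stroke at J2  (closing 0-jn rule on J2)
#3 stroke at J1  (J1: last free bond brings effort in)

dp_I1/dt = 7*F_Sf1 - 7*p_I1/9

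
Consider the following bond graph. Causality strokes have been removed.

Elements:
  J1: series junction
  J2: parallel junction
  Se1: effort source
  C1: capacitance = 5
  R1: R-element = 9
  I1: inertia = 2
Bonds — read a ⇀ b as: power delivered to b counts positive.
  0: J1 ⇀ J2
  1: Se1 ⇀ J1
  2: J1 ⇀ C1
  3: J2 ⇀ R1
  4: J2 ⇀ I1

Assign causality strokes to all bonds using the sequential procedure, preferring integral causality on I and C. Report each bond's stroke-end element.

β1 stroke→J1  (Se1 fixes effort; stroke away)
β2 stroke→J1  (prefer integral on C1)
β0 stroke→J2  (J1 needs exactly one f-in)
β3 stroke→R1  (common-e at J2 fixed by 0)
β4 stroke→I1  (J2: bond 0 brought effort, rest push out)

b0 stroke at J2
b1 stroke at J1
b2 stroke at J1
b3 stroke at R1
b4 stroke at I1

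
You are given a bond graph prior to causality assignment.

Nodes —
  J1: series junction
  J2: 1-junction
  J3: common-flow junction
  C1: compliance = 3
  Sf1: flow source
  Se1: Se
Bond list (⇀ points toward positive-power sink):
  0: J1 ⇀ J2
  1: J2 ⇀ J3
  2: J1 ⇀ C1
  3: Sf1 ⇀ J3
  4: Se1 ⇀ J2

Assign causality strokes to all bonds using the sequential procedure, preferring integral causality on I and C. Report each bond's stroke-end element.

b0 stroke→J2
b1 stroke→J3
b2 stroke→J1
b3 stroke→Sf1
b4 stroke→J2

β3 |Sf1  (source Sf1 imposes f)
β4 |J2  (source Se1 imposes e)
β1 |J3  (common-f at J3 fixed by 3)
β0 |J2  (1-jn J2 has f-setter on 1)
β2 |J1  (J1: bond 0 brought flow, rest push out)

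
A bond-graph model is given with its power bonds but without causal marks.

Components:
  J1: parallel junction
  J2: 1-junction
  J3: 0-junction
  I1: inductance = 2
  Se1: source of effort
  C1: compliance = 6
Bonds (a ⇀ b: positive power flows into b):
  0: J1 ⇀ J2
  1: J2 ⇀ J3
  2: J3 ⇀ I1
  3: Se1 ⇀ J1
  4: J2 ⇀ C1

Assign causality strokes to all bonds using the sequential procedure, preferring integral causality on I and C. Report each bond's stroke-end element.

b3 stroke→J1  (Se1 (Se) sets effort on bond)
b0 stroke→J2  (common-e at J1 fixed by 3)
b2 stroke→I1  (I1 outputs flow p/I1)
b1 stroke→J3  (only one effort-in slot at J3)
b4 stroke→J2  (1-jn J2 has f-setter on 1)

b0 stroke→J2
b1 stroke→J3
b2 stroke→I1
b3 stroke→J1
b4 stroke→J2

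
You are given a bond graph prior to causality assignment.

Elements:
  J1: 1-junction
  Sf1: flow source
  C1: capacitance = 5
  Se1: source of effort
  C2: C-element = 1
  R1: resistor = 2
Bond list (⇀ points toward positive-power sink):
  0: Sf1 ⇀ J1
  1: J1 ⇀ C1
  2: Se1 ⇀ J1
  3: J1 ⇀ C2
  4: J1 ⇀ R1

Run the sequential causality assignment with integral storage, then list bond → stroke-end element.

bond 0 stroke at Sf1  (Sf1: flow source, stroke at near end)
bond 2 stroke at J1  (source Se1 imposes e)
bond 1 stroke at J1  (1-jn J1 has f-setter on 0)
bond 3 stroke at J1  (common-f at J1 fixed by 0)
bond 4 stroke at J1  (J1 flow already set via bond 0)

b0 |Sf1
b1 |J1
b2 |J1
b3 |J1
b4 |J1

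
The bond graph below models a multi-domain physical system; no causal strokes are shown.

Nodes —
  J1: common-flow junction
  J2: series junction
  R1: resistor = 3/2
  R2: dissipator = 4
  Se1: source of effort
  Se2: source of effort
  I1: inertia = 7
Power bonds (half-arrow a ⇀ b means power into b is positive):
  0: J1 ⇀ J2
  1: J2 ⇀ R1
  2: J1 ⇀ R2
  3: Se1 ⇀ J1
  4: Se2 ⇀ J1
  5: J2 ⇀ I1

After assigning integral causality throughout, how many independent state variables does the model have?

1  (I1 all integral)

#3 |J1  (Se1 (Se) sets effort on bond)
#4 |J1  (Se2: effort source, stroke at far end)
#5 |I1  (prefer integral on I1)
#0 |J2  (common-f at J2 fixed by 5)
#1 |J2  (common-f at J2 fixed by 5)
#2 |J1  (common-f at J1 fixed by 0)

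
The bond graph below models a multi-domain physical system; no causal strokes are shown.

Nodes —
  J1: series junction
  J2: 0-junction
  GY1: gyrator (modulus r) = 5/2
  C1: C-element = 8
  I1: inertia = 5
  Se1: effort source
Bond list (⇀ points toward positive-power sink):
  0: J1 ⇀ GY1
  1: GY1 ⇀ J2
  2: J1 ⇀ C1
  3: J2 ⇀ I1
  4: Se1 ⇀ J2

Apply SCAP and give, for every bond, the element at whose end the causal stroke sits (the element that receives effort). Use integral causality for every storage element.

b0 stroke at GY1
b1 stroke at GY1
b2 stroke at J1
b3 stroke at I1
b4 stroke at J2

b4 →J2  (Se1 fixes effort; stroke away)
b1 →GY1  (J2: bond 4 brought effort, rest push out)
b3 →I1  (J2 effort already set via bond 4)
b0 →GY1  (through GY1, causality inverts; strokes same side of GY1)
b2 →J1  (common-f at J1 fixed by 0)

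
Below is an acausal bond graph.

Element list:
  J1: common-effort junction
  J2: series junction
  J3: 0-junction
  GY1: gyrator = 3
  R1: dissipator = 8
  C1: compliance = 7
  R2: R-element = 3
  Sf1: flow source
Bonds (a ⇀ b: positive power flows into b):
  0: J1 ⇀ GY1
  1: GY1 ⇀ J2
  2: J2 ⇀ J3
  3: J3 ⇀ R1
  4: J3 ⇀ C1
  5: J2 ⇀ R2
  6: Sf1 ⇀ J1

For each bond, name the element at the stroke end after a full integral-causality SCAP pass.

#0 stroke→J1
#1 stroke→J2
#2 stroke→J2
#3 stroke→R1
#4 stroke→J3
#5 stroke→R2
#6 stroke→Sf1

bond 6 →Sf1  (Sf1: flow source, stroke at near end)
bond 0 →J1  (J1: last free bond brings effort in)
bond 1 →J2  (through GY1, causality inverts; strokes same side of GY1)
bond 4 →J3  (C1: C, integral causality)
bond 2 →J2  (J3: bond 4 brought effort, rest push out)
bond 3 →R1  (common-e at J3 fixed by 4)
bond 5 →R2  (J2 needs exactly one f-in)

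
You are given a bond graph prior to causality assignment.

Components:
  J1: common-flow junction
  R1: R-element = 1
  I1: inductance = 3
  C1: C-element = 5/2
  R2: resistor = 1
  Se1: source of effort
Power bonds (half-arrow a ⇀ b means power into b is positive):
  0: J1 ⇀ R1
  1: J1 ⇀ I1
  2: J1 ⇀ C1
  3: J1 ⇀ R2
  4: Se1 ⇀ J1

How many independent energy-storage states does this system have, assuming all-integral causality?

2  (C1, I1 all integral)

#4 |J1  (Se1 (Se) sets effort on bond)
#1 |I1  (I1: I, integral causality)
#0 |J1  (J1 flow already set via bond 1)
#2 |J1  (common-f at J1 fixed by 1)
#3 |J1  (1-jn J1 has f-setter on 1)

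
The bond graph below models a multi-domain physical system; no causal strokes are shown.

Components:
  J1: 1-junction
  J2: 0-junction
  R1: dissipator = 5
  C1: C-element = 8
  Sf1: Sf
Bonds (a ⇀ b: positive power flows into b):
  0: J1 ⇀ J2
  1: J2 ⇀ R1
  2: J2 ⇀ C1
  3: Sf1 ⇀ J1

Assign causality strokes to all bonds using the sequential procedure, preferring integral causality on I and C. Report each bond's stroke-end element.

b0 |J1
b1 |R1
b2 |J2
b3 |Sf1

b3 →Sf1  (Sf1 (Sf) sets flow on bond)
b0 →J1  (J1: bond 3 brought flow, rest push out)
b2 →J2  (C1 outputs effort q/C1)
b1 →R1  (0-jn J2 has e-setter on 2)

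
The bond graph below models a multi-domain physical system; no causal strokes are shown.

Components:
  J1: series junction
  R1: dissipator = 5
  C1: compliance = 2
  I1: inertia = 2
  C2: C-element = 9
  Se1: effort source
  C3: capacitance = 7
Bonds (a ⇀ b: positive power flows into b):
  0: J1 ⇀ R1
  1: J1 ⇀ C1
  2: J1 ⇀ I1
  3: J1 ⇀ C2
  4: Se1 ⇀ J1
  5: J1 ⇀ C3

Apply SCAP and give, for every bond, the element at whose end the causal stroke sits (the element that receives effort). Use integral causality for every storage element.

b4 stroke at J1  (Se1 (Se) sets effort on bond)
b1 stroke at J1  (C1 outputs effort q/C1)
b2 stroke at I1  (I1 outputs flow p/I1)
b0 stroke at J1  (J1 flow already set via bond 2)
b3 stroke at J1  (J1: bond 2 brought flow, rest push out)
b5 stroke at J1  (J1: bond 2 brought flow, rest push out)

b0 |J1
b1 |J1
b2 |I1
b3 |J1
b4 |J1
b5 |J1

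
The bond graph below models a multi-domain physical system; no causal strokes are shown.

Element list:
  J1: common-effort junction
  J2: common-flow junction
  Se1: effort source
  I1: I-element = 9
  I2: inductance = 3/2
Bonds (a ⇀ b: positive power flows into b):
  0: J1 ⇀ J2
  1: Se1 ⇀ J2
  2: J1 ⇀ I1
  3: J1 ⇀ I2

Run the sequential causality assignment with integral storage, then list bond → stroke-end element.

#0 stroke at J1
#1 stroke at J2
#2 stroke at I1
#3 stroke at I2

#1 stroke at J2  (source Se1 imposes e)
#0 stroke at J1  (only one flow-in slot at J2)
#2 stroke at I1  (common-e at J1 fixed by 0)
#3 stroke at I2  (0-jn J1 has e-setter on 0)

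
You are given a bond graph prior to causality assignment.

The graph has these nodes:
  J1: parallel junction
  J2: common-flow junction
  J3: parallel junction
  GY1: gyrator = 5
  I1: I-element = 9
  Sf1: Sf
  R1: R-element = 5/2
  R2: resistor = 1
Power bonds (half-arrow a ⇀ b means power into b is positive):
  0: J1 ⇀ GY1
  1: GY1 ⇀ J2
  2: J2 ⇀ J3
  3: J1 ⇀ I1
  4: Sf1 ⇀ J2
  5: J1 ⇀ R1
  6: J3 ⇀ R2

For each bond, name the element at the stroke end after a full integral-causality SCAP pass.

bond 0 stroke at J1
bond 1 stroke at J2
bond 2 stroke at J2
bond 3 stroke at I1
bond 4 stroke at Sf1
bond 5 stroke at R1
bond 6 stroke at J3

#4 →Sf1  (Sf1 (Sf) sets flow on bond)
#1 →J2  (J2: bond 4 brought flow, rest push out)
#2 →J2  (J2 flow already set via bond 4)
#6 →J3  (J3: last free bond brings effort in)
#0 →J1  (GY GY1: same side as bond 1)
#3 →I1  (J1: bond 0 brought effort, rest push out)
#5 →R1  (0-jn J1 has e-setter on 0)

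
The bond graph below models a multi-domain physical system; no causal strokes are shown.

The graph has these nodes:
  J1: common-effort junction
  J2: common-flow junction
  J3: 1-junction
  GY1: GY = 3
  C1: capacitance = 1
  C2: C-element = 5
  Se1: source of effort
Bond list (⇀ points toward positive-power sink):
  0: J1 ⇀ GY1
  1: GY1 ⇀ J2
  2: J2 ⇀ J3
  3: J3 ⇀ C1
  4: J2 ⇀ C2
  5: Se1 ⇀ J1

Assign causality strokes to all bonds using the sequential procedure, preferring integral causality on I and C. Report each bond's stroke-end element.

#5 →J1  (source Se1 imposes e)
#0 →GY1  (J1 effort already set via bond 5)
#1 →GY1  (through GY1, causality inverts; strokes same side of GY1)
#2 →J2  (common-f at J2 fixed by 1)
#4 →J2  (J2 flow already set via bond 1)
#3 →J3  (1-jn J3 has f-setter on 2)

β0 stroke→GY1
β1 stroke→GY1
β2 stroke→J2
β3 stroke→J3
β4 stroke→J2
β5 stroke→J1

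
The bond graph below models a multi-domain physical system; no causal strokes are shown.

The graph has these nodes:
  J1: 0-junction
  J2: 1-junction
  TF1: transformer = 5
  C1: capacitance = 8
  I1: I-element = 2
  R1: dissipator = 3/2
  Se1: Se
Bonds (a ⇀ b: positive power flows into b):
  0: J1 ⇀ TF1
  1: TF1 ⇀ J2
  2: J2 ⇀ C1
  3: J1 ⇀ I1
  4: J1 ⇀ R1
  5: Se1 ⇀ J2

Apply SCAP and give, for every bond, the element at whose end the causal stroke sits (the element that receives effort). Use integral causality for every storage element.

#0 stroke at J1
#1 stroke at TF1
#2 stroke at J2
#3 stroke at I1
#4 stroke at R1
#5 stroke at J2

bond 5 stroke→J2  (source Se1 imposes e)
bond 2 stroke→J2  (C1 outputs effort q/C1)
bond 1 stroke→TF1  (closing 1-jn rule on J2)
bond 0 stroke→J1  (through TF1, causality passes straight; one stroke at TF1)
bond 3 stroke→I1  (J1: bond 0 brought effort, rest push out)
bond 4 stroke→R1  (common-e at J1 fixed by 0)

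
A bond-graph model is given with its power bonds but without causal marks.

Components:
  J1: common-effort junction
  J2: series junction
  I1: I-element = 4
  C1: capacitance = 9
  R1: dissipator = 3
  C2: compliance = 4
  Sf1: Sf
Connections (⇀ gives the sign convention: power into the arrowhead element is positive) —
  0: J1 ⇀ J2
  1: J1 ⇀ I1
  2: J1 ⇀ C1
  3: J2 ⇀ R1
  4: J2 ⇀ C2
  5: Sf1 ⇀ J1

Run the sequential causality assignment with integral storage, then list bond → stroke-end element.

b0 stroke at J2
b1 stroke at I1
b2 stroke at J1
b3 stroke at R1
b4 stroke at J2
b5 stroke at Sf1

β5 →Sf1  (Sf1 (Sf) sets flow on bond)
β1 →I1  (prefer integral on I1)
β2 →J1  (prefer integral on C1)
β0 →J2  (0-jn J1 has e-setter on 2)
β4 →J2  (C2: C, integral causality)
β3 →R1  (closing 1-jn rule on J2)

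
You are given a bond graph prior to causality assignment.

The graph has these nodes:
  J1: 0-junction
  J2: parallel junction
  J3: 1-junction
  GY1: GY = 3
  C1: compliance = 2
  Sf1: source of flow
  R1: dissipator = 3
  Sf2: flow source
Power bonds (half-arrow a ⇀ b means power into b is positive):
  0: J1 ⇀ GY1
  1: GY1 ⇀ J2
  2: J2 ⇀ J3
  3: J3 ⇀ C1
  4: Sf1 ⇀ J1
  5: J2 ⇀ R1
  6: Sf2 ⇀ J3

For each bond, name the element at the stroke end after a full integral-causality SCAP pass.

b0 |J1
b1 |J2
b2 |J3
b3 |J3
b4 |Sf1
b5 |R1
b6 |Sf2

β4 |Sf1  (Sf1: flow source, stroke at near end)
β6 |Sf2  (source Sf2 imposes f)
β0 |J1  (only one effort-in slot at J1)
β2 |J3  (common-f at J3 fixed by 6)
β3 |J3  (common-f at J3 fixed by 6)
β1 |J2  (GY1 both-in/both-out from 0)
β5 |R1  (J2 effort already set via bond 1)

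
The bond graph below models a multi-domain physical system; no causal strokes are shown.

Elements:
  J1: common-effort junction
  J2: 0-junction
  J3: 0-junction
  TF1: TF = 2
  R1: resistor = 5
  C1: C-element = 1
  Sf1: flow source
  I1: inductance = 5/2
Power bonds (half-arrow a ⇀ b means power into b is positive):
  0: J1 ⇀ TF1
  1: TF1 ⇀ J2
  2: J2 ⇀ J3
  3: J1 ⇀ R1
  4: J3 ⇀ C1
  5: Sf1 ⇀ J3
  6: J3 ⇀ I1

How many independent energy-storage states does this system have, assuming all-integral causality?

β5 |Sf1  (Sf1 fixes flow; stroke at Sf1)
β4 |J3  (prefer integral on C1)
β2 |J2  (0-jn J3 has e-setter on 4)
β6 |I1  (0-jn J3 has e-setter on 4)
β1 |TF1  (J2: bond 2 brought effort, rest push out)
β0 |J1  (TF1 one-in-one-out from 1)
β3 |R1  (common-e at J1 fixed by 0)

2  (C1, I1 all integral)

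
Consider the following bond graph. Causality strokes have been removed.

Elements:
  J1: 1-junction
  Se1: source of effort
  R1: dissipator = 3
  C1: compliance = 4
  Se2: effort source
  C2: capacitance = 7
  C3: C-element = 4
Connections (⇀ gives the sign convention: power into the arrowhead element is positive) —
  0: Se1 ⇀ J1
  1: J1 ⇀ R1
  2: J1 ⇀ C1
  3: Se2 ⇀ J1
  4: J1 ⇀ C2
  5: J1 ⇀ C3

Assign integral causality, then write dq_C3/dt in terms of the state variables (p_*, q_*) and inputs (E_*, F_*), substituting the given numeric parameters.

dq_C3/dt = E_Se1/3 + E_Se2/3 - q_C1/12 - q_C2/21 - q_C3/12

b0 stroke at J1  (source Se1 imposes e)
b3 stroke at J1  (Se2: effort source, stroke at far end)
b2 stroke at J1  (C1 outputs effort q/C1)
b4 stroke at J1  (C2: C, integral causality)
b5 stroke at J1  (C3: C, integral causality)
b1 stroke at R1  (J1 needs exactly one f-in)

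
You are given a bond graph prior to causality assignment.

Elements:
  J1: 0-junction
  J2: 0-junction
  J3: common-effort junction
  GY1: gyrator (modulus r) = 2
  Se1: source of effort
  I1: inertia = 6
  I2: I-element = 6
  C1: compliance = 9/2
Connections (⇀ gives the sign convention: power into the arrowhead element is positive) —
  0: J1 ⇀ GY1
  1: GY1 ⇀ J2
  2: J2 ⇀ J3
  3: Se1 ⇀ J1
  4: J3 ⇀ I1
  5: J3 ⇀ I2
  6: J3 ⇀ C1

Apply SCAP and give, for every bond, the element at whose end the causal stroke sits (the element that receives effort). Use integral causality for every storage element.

b0 stroke→GY1
b1 stroke→GY1
b2 stroke→J2
b3 stroke→J1
b4 stroke→I1
b5 stroke→I2
b6 stroke→J3

β3 stroke at J1  (source Se1 imposes e)
β0 stroke at GY1  (J1 effort already set via bond 3)
β1 stroke at GY1  (GY GY1: same side as bond 0)
β2 stroke at J2  (J2 needs exactly one e-in)
β4 stroke at I1  (I1: I, integral causality)
β5 stroke at I2  (prefer integral on I2)
β6 stroke at J3  (J3: last free bond brings effort in)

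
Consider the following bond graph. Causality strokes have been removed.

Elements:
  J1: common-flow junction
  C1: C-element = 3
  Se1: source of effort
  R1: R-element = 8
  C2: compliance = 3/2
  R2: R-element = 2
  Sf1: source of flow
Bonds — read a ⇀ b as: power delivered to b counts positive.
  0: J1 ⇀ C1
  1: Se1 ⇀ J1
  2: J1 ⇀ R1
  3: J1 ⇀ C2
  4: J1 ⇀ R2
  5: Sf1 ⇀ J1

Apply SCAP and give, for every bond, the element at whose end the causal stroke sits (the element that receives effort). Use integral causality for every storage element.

bond 1 |J1  (Se1: effort source, stroke at far end)
bond 5 |Sf1  (Sf1 (Sf) sets flow on bond)
bond 0 |J1  (J1: bond 5 brought flow, rest push out)
bond 2 |J1  (J1: bond 5 brought flow, rest push out)
bond 3 |J1  (common-f at J1 fixed by 5)
bond 4 |J1  (J1: bond 5 brought flow, rest push out)

#0 |J1
#1 |J1
#2 |J1
#3 |J1
#4 |J1
#5 |Sf1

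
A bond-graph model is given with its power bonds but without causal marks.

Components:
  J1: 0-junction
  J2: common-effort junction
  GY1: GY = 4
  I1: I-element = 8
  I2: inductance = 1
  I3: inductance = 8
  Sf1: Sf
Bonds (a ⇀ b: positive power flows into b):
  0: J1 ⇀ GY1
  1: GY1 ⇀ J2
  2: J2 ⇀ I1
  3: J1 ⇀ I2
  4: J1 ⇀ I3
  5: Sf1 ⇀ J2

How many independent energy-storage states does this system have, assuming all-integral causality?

bond 5 |Sf1  (Sf1: flow source, stroke at near end)
bond 2 |I1  (I1: I, integral causality)
bond 1 |J2  (closing 0-jn rule on J2)
bond 0 |J1  (GY1 both-in/both-out from 1)
bond 3 |I2  (J1 effort already set via bond 0)
bond 4 |I3  (0-jn J1 has e-setter on 0)

3  (I1, I2, I3 all integral)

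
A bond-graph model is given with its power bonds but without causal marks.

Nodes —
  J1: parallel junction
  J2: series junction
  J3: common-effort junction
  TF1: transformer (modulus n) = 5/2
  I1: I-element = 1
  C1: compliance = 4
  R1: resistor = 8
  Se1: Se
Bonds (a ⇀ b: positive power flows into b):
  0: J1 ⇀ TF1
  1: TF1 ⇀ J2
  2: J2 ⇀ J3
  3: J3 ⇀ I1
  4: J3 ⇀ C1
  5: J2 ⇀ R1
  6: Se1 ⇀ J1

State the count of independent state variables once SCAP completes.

bond 6 |J1  (Se1 fixes effort; stroke away)
bond 0 |TF1  (J1 effort already set via bond 6)
bond 1 |J2  (through TF1, causality passes straight; one stroke at TF1)
bond 3 |I1  (prefer integral on I1)
bond 4 |J3  (prefer integral on C1)
bond 2 |J2  (J3 effort already set via bond 4)
bond 5 |R1  (J2 needs exactly one f-in)

2  (C1, I1 all integral)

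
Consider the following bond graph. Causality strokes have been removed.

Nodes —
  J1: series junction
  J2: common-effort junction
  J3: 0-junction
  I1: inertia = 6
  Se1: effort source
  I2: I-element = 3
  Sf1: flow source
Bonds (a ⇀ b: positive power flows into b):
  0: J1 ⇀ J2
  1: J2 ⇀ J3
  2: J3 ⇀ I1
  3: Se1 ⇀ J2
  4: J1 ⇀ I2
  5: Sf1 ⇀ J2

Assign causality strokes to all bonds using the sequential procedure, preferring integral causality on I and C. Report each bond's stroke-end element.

#0 →J1
#1 →J3
#2 →I1
#3 →J2
#4 →I2
#5 →Sf1

b3 |J2  (Se1 fixes effort; stroke away)
b5 |Sf1  (source Sf1 imposes f)
b0 |J1  (J2: bond 3 brought effort, rest push out)
b1 |J3  (common-e at J2 fixed by 3)
b2 |I1  (J3 effort already set via bond 1)
b4 |I2  (closing 1-jn rule on J1)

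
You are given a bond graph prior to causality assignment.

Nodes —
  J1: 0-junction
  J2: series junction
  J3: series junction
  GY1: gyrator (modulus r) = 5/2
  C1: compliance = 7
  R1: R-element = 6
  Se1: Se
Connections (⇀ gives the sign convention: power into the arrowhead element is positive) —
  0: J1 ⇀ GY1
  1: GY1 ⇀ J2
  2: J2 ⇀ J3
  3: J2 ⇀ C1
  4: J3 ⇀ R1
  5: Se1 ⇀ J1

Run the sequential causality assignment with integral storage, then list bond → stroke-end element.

#0 →GY1
#1 →GY1
#2 →J2
#3 →J2
#4 →J3
#5 →J1

bond 5 stroke→J1  (Se1 (Se) sets effort on bond)
bond 0 stroke→GY1  (0-jn J1 has e-setter on 5)
bond 1 stroke→GY1  (GY1: gyrator matches bond 0)
bond 2 stroke→J2  (J2: bond 1 brought flow, rest push out)
bond 3 stroke→J2  (1-jn J2 has f-setter on 1)
bond 4 stroke→J3  (J3 flow already set via bond 2)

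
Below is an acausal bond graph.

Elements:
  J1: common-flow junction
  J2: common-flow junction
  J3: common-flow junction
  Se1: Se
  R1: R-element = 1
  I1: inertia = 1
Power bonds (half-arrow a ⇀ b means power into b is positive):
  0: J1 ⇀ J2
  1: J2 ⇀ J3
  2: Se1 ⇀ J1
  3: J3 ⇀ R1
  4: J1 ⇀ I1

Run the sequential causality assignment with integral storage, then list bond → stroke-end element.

β2 stroke at J1  (Se1: effort source, stroke at far end)
β4 stroke at I1  (I1 integral (f out))
β0 stroke at J1  (common-f at J1 fixed by 4)
β1 stroke at J2  (J2: bond 0 brought flow, rest push out)
β3 stroke at J3  (J3: bond 1 brought flow, rest push out)

bond 0 →J1
bond 1 →J2
bond 2 →J1
bond 3 →J3
bond 4 →I1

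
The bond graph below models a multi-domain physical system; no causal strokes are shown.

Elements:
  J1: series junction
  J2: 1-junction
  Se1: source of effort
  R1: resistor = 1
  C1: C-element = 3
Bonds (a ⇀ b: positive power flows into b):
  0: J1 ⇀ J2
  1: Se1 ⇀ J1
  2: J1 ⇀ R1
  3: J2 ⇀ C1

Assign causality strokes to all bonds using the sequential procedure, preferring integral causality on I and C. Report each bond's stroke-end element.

#0 →J1
#1 →J1
#2 →R1
#3 →J2

β1 stroke→J1  (Se1: effort source, stroke at far end)
β3 stroke→J2  (prefer integral on C1)
β0 stroke→J1  (closing 1-jn rule on J2)
β2 stroke→R1  (J1: last free bond brings flow in)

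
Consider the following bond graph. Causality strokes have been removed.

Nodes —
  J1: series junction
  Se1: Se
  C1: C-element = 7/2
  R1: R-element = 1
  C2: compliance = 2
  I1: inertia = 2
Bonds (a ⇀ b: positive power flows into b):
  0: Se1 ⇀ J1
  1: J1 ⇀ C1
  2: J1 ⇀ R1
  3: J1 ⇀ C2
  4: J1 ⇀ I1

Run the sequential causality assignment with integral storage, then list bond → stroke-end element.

#0 →J1  (Se1 (Se) sets effort on bond)
#1 →J1  (C1 outputs effort q/C1)
#3 →J1  (C2 outputs effort q/C2)
#4 →I1  (I1: I, integral causality)
#2 →J1  (common-f at J1 fixed by 4)

#0 →J1
#1 →J1
#2 →J1
#3 →J1
#4 →I1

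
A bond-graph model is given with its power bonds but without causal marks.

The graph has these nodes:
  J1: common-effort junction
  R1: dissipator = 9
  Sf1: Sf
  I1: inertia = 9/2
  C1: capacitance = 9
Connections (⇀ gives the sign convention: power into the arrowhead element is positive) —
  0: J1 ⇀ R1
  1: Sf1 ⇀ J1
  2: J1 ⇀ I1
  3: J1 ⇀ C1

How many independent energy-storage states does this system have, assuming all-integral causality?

β1 |Sf1  (source Sf1 imposes f)
β2 |I1  (I1 outputs flow p/I1)
β3 |J1  (C1: C, integral causality)
β0 |R1  (J1: bond 3 brought effort, rest push out)

2  (C1, I1 all integral)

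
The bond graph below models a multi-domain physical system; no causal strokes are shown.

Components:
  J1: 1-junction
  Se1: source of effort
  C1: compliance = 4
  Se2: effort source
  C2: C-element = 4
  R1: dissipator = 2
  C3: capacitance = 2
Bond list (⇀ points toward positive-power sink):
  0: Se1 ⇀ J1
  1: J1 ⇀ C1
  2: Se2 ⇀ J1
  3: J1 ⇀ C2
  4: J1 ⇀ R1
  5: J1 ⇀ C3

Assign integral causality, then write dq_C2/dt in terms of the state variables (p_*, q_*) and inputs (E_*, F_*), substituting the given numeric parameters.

dq_C2/dt = E_Se1/2 + E_Se2/2 - q_C1/8 - q_C2/8 - q_C3/4

#0 stroke at J1  (Se1: effort source, stroke at far end)
#2 stroke at J1  (Se2: effort source, stroke at far end)
#1 stroke at J1  (prefer integral on C1)
#3 stroke at J1  (C2 integral (e out))
#5 stroke at J1  (C3 integral (e out))
#4 stroke at R1  (closing 1-jn rule on J1)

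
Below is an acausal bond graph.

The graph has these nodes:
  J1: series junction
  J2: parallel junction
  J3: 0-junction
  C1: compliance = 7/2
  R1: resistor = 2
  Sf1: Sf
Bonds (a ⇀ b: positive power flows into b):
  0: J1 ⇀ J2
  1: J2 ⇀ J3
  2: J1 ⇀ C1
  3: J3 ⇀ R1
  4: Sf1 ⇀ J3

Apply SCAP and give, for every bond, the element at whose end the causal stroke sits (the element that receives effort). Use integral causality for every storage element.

b0 stroke at J2
b1 stroke at J3
b2 stroke at J1
b3 stroke at R1
b4 stroke at Sf1

bond 4 →Sf1  (Sf1: flow source, stroke at near end)
bond 2 →J1  (C1 integral (e out))
bond 0 →J2  (closing 1-jn rule on J1)
bond 1 →J3  (J2: bond 0 brought effort, rest push out)
bond 3 →R1  (J3 effort already set via bond 1)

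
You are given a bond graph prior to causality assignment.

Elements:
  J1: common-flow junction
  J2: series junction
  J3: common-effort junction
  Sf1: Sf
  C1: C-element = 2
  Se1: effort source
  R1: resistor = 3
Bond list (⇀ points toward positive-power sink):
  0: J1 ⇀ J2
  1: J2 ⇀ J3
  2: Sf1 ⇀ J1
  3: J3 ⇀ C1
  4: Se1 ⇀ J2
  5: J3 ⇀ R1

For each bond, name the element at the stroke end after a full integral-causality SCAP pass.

β0 stroke→J1
β1 stroke→J2
β2 stroke→Sf1
β3 stroke→J3
β4 stroke→J2
β5 stroke→R1

β2 stroke→Sf1  (Sf1: flow source, stroke at near end)
β4 stroke→J2  (source Se1 imposes e)
β0 stroke→J1  (J1: bond 2 brought flow, rest push out)
β1 stroke→J2  (J2: bond 0 brought flow, rest push out)
β3 stroke→J3  (C1 integral (e out))
β5 stroke→R1  (J3: bond 3 brought effort, rest push out)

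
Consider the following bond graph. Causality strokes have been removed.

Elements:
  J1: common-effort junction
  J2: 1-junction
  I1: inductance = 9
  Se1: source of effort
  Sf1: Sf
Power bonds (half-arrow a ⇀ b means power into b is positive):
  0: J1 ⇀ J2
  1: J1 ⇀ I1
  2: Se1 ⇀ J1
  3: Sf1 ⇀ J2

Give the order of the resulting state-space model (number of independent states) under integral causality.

1  (I1 all integral)

b2 →J1  (source Se1 imposes e)
b3 →Sf1  (Sf1 (Sf) sets flow on bond)
b0 →J2  (J1 effort already set via bond 2)
b1 →I1  (common-e at J1 fixed by 2)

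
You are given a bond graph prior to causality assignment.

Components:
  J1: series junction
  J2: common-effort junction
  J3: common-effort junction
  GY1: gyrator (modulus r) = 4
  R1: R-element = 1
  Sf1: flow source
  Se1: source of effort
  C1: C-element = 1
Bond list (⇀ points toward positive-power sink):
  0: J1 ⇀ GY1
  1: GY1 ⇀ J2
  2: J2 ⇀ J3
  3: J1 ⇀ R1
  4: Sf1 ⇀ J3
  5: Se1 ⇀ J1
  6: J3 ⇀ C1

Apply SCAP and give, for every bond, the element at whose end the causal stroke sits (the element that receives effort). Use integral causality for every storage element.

bond 4 →Sf1  (source Sf1 imposes f)
bond 5 →J1  (Se1 fixes effort; stroke away)
bond 6 →J3  (prefer integral on C1)
bond 2 →J2  (J3 effort already set via bond 6)
bond 1 →GY1  (J2 effort already set via bond 2)
bond 0 →GY1  (GY GY1: same side as bond 1)
bond 3 →J1  (J1 flow already set via bond 0)

bond 0 stroke→GY1
bond 1 stroke→GY1
bond 2 stroke→J2
bond 3 stroke→J1
bond 4 stroke→Sf1
bond 5 stroke→J1
bond 6 stroke→J3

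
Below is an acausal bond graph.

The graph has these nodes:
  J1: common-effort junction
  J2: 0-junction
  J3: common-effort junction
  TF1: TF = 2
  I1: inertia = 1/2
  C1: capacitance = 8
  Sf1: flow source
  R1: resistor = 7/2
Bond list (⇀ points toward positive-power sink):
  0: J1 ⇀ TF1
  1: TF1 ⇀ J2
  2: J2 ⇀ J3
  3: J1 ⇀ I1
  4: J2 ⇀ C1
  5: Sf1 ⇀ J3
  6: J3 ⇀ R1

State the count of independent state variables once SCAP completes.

2  (C1, I1 all integral)

b5 stroke at Sf1  (Sf1: flow source, stroke at near end)
b3 stroke at I1  (I1 integral (f out))
b0 stroke at J1  (closing 0-jn rule on J1)
b1 stroke at TF1  (TF1: transformer flips bond 0)
b4 stroke at J2  (C1: C, integral causality)
b2 stroke at J3  (common-e at J2 fixed by 4)
b6 stroke at R1  (J3 effort already set via bond 2)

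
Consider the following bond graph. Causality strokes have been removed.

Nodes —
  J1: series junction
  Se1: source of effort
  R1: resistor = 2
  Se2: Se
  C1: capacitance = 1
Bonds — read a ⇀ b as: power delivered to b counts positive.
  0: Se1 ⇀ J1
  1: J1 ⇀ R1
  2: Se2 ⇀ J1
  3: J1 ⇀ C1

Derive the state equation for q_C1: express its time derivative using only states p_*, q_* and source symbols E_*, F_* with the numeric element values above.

β0 |J1  (Se1: effort source, stroke at far end)
β2 |J1  (Se2 (Se) sets effort on bond)
β3 |J1  (C1 outputs effort q/C1)
β1 |R1  (J1: last free bond brings flow in)

dq_C1/dt = E_Se1/2 + E_Se2/2 - q_C1/2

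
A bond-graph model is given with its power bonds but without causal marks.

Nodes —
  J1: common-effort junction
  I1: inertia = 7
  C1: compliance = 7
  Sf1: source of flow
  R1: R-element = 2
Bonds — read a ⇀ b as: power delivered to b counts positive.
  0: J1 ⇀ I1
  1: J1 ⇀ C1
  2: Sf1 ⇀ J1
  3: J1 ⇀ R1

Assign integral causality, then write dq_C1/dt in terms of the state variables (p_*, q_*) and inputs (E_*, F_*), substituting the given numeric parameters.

dq_C1/dt = F_Sf1 - p_I1/7 - q_C1/14

bond 2 →Sf1  (Sf1 fixes flow; stroke at Sf1)
bond 0 →I1  (I1 integral (f out))
bond 1 →J1  (C1 outputs effort q/C1)
bond 3 →R1  (J1: bond 1 brought effort, rest push out)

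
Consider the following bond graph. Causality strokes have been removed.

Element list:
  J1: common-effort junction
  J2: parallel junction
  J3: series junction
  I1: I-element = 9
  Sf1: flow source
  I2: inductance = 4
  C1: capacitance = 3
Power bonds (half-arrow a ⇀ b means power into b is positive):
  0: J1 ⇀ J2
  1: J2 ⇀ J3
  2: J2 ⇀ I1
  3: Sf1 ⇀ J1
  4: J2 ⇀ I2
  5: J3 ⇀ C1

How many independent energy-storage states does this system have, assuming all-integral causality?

bond 3 |Sf1  (Sf1: flow source, stroke at near end)
bond 0 |J1  (closing 0-jn rule on J1)
bond 2 |I1  (I1: I, integral causality)
bond 4 |I2  (prefer integral on I2)
bond 1 |J2  (J2 needs exactly one e-in)
bond 5 |J3  (common-f at J3 fixed by 1)

3  (C1, I1, I2 all integral)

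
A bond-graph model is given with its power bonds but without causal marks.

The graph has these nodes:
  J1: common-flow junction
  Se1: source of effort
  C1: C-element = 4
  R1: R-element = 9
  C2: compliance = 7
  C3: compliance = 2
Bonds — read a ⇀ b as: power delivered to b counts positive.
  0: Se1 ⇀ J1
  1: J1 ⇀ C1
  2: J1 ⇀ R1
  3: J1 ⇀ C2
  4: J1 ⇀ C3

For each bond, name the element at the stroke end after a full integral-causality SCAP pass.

bond 0 stroke→J1  (Se1: effort source, stroke at far end)
bond 1 stroke→J1  (C1 integral (e out))
bond 3 stroke→J1  (C2: C, integral causality)
bond 4 stroke→J1  (C3 integral (e out))
bond 2 stroke→R1  (J1: last free bond brings flow in)

b0 |J1
b1 |J1
b2 |R1
b3 |J1
b4 |J1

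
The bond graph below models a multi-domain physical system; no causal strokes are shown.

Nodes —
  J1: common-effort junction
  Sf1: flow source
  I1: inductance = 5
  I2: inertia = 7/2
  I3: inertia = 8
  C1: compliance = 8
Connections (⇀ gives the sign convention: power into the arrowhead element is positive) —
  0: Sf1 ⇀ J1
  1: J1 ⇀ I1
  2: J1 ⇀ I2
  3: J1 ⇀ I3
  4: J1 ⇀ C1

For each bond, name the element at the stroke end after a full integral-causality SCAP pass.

β0 →Sf1
β1 →I1
β2 →I2
β3 →I3
β4 →J1

#0 stroke at Sf1  (Sf1 (Sf) sets flow on bond)
#1 stroke at I1  (I1: I, integral causality)
#2 stroke at I2  (prefer integral on I2)
#3 stroke at I3  (I3 outputs flow p/I3)
#4 stroke at J1  (J1 needs exactly one e-in)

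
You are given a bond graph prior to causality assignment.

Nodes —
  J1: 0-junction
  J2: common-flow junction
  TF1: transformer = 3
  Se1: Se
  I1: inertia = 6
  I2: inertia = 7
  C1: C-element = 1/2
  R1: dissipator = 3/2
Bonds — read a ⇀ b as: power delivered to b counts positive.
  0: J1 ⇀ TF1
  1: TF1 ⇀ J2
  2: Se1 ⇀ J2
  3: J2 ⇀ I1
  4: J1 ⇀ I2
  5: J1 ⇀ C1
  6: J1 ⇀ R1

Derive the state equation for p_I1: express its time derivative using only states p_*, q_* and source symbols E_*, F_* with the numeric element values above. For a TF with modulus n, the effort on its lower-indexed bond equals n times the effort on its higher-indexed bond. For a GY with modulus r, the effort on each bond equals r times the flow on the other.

dp_I1/dt = E_Se1 + 2*q_C1/3

bond 2 stroke at J2  (Se1 fixes effort; stroke away)
bond 3 stroke at I1  (I1 outputs flow p/I1)
bond 1 stroke at J2  (J2: bond 3 brought flow, rest push out)
bond 0 stroke at TF1  (TF TF1: opposite of bond 1)
bond 4 stroke at I2  (I2: I, integral causality)
bond 5 stroke at J1  (C1: C, integral causality)
bond 6 stroke at R1  (J1: bond 5 brought effort, rest push out)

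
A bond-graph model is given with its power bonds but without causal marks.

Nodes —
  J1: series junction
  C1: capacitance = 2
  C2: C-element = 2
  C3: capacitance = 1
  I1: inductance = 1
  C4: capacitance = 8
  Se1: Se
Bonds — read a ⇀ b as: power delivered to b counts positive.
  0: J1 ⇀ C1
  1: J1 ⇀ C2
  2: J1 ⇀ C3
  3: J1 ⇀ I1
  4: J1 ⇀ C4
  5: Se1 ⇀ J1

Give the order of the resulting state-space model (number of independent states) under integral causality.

#5 stroke→J1  (source Se1 imposes e)
#0 stroke→J1  (C1: C, integral causality)
#1 stroke→J1  (prefer integral on C2)
#2 stroke→J1  (C3 outputs effort q/C3)
#3 stroke→I1  (I1 integral (f out))
#4 stroke→J1  (1-jn J1 has f-setter on 3)

5  (C1, C2, C3, C4, I1 all integral)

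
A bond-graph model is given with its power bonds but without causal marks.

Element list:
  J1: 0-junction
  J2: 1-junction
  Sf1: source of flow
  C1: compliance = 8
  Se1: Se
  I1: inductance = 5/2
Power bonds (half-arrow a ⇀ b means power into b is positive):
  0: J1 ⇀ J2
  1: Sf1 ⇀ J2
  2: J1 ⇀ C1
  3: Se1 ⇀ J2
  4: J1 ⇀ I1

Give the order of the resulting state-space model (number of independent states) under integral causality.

2  (C1, I1 all integral)

β1 |Sf1  (source Sf1 imposes f)
β3 |J2  (Se1 fixes effort; stroke away)
β0 |J2  (1-jn J2 has f-setter on 1)
β2 |J1  (prefer integral on C1)
β4 |I1  (J1 effort already set via bond 2)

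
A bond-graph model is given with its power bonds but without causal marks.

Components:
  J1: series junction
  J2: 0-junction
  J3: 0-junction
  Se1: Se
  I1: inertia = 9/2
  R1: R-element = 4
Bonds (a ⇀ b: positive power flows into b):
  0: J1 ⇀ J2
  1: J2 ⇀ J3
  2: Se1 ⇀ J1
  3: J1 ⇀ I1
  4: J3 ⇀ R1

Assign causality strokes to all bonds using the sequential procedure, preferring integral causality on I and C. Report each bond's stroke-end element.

bond 0 →J1
bond 1 →J2
bond 2 →J1
bond 3 →I1
bond 4 →J3

β2 stroke at J1  (Se1 fixes effort; stroke away)
β3 stroke at I1  (I1 integral (f out))
β0 stroke at J1  (1-jn J1 has f-setter on 3)
β1 stroke at J2  (only one effort-in slot at J2)
β4 stroke at J3  (J3: last free bond brings effort in)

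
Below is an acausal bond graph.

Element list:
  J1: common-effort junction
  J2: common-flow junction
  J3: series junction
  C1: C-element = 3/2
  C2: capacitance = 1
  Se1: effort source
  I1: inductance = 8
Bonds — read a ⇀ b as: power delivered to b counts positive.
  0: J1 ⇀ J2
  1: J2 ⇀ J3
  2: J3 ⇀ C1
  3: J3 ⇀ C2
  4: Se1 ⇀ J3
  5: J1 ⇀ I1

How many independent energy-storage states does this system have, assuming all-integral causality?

b4 →J3  (Se1: effort source, stroke at far end)
b2 →J3  (C1 outputs effort q/C1)
b3 →J3  (C2 integral (e out))
b1 →J2  (J3 needs exactly one f-in)
b0 →J1  (closing 1-jn rule on J2)
b5 →I1  (J1 effort already set via bond 0)

3  (C1, C2, I1 all integral)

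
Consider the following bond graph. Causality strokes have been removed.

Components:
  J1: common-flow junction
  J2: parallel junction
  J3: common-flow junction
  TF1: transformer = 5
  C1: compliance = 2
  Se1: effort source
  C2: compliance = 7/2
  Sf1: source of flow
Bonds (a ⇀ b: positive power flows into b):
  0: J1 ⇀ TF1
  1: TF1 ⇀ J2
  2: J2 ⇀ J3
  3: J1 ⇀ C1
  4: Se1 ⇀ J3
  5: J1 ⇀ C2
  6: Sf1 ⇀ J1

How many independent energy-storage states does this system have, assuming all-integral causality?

#4 →J3  (Se1 fixes effort; stroke away)
#6 →Sf1  (Sf1 (Sf) sets flow on bond)
#0 →J1  (1-jn J1 has f-setter on 6)
#3 →J1  (1-jn J1 has f-setter on 6)
#5 →J1  (J1 flow already set via bond 6)
#2 →J2  (only one flow-in slot at J3)
#1 →TF1  (through TF1, causality passes straight; one stroke at TF1)

2  (C1, C2 all integral)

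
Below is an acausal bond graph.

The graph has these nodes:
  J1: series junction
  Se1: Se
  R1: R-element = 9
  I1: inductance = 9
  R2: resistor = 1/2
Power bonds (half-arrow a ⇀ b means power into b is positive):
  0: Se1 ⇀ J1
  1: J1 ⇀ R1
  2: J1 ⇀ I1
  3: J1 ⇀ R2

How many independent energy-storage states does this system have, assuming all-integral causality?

β0 |J1  (Se1: effort source, stroke at far end)
β2 |I1  (I1 outputs flow p/I1)
β1 |J1  (common-f at J1 fixed by 2)
β3 |J1  (J1 flow already set via bond 2)

1  (I1 all integral)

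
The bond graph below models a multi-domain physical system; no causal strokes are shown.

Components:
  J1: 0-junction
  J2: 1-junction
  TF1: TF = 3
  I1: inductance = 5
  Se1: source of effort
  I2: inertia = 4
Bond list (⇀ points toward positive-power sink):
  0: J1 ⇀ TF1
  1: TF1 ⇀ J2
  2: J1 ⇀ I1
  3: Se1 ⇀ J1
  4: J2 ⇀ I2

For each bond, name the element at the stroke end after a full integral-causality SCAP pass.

β3 →J1  (source Se1 imposes e)
β0 →TF1  (0-jn J1 has e-setter on 3)
β2 →I1  (0-jn J1 has e-setter on 3)
β1 →J2  (TF1 one-in-one-out from 0)
β4 →I2  (J2: last free bond brings flow in)

#0 stroke→TF1
#1 stroke→J2
#2 stroke→I1
#3 stroke→J1
#4 stroke→I2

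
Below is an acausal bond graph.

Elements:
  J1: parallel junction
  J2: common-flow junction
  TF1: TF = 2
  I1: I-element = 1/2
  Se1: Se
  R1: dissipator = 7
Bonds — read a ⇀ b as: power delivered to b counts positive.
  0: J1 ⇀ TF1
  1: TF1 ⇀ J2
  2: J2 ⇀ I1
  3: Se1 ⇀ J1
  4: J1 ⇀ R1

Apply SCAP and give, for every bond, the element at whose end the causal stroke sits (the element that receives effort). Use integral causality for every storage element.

β0 stroke→TF1
β1 stroke→J2
β2 stroke→I1
β3 stroke→J1
β4 stroke→R1

β3 stroke→J1  (Se1 fixes effort; stroke away)
β0 stroke→TF1  (common-e at J1 fixed by 3)
β4 stroke→R1  (0-jn J1 has e-setter on 3)
β1 stroke→J2  (TF1 one-in-one-out from 0)
β2 stroke→I1  (J2 needs exactly one f-in)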